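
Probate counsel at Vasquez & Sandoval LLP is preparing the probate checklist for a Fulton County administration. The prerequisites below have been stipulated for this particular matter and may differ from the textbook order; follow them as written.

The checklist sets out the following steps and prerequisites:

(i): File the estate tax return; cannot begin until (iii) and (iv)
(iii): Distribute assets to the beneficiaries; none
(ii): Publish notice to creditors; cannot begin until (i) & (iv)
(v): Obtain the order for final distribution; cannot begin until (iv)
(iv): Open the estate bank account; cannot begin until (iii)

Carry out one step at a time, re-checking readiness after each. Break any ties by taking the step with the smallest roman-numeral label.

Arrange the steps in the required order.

(iii) has no prerequisites → (iii) first.
(iv) needed (iii), now all done → (iv).
Now (i) and (v) have their prerequisites met. (i) has the earlier label, so (i) next.
Ready: (ii) and (v). (ii) has the earlier label → (ii).
That leaves (v) as the only ready step → (v).

(iii), (iv), (i), (ii), (v)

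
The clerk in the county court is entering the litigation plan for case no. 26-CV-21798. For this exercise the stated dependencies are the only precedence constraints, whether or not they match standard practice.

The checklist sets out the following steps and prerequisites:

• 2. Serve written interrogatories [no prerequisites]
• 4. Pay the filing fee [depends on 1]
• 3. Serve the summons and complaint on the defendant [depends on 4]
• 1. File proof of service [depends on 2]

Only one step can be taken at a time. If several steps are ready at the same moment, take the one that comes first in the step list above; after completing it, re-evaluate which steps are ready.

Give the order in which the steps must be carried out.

2, 1, 4, 3

2 is the only step with nothing outstanding, so it goes first.
Next only 1 has its prerequisites met → 1.
4 is the only step now ready → 4.
3 is the only step now ready → 3.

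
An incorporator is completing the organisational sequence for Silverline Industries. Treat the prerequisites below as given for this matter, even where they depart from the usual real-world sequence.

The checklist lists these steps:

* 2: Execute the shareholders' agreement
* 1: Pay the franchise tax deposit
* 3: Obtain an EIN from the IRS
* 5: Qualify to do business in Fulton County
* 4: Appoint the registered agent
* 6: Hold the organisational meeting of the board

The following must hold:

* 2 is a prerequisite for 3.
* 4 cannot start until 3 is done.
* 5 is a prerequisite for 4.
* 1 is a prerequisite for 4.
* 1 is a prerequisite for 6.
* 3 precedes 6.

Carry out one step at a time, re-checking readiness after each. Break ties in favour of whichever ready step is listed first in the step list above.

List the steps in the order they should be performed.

2 → 1 → 3 → 5 → 4 → 6

2, 1 and 5 have no prerequisites; 2 is listed earlier, so 2 is first.
3 now also ready, so the ready set is {1, 3, 5}; 1 is listed earlier → 1.
Now 3 and 5 have their prerequisites met. 3 is listed earlier, so 3 next.
Ready: 5 and 6. 5 is listed earlier → 5.
4 now also ready, so the ready set is {4, 6}; 4 is listed earlier → 4.
6 is the only step now ready → 6.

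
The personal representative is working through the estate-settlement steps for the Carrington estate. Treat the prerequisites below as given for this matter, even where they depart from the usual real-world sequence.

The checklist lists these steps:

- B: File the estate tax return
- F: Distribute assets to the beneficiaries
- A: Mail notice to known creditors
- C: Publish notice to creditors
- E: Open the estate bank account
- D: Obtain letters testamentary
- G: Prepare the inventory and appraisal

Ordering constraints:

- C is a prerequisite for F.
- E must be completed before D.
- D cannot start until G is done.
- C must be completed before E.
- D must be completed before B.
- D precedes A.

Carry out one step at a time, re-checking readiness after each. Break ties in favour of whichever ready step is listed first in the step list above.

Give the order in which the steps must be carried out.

C and G have no prerequisites; C is listed earlier, so C is first.
Now F, E and G have their prerequisites met. F is listed earlier, so F next.
Now E and G have their prerequisites met. E is listed earlier, so E next.
That leaves G as the only ready step → G.
Next only D has its prerequisites met → D.
B and A are both available; B is listed earlier → B.
Next only A has its prerequisites met → A.

C, F, E, G, D, B, A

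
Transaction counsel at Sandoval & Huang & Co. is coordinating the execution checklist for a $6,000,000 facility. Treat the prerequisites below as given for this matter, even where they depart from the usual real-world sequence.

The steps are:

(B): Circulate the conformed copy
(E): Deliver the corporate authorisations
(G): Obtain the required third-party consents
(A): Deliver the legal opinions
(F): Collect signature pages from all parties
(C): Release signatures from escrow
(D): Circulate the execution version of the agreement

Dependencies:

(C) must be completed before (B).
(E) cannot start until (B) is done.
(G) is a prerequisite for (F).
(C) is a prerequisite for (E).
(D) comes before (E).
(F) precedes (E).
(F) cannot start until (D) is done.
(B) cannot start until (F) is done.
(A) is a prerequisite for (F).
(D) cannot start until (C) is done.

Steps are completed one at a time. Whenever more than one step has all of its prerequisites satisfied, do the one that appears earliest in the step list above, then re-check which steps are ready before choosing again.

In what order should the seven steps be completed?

Nothing is required for (G), (A) and (C). (G) is listed earlier → (G) first.
Ready: (A) and (C). (A) is listed earlier → (A).
That leaves (C) as the only ready step → (C).
(D) needed (C), now all done → (D).
(F) needed (G), (A) and (D), now all done → (F).
That leaves (B) as the only ready step → (B).
That leaves (E) as the only ready step → (E).

(G) → (A) → (C) → (D) → (F) → (B) → (E)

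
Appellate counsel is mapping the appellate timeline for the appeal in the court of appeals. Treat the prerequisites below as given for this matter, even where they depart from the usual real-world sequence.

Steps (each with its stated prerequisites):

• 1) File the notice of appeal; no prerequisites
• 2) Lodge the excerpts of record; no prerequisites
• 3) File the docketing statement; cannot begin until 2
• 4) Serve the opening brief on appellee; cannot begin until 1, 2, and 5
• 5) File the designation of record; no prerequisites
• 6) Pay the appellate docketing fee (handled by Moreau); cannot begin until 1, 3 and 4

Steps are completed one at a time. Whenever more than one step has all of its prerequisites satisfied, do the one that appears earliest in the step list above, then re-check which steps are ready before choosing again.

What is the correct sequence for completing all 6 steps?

1, 2, 3, 5, 4, 6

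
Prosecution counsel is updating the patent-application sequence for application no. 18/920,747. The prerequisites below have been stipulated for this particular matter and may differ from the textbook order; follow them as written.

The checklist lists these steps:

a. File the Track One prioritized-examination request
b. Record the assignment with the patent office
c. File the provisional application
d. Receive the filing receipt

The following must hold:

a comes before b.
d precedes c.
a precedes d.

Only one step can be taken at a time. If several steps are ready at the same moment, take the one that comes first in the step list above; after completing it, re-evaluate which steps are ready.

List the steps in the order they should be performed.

a b d c

a has no prerequisites → a first.
Now b and d have their prerequisites met. b is listed earlier, so b next.
d needed a, now all done → d.
c is the only step now ready → c.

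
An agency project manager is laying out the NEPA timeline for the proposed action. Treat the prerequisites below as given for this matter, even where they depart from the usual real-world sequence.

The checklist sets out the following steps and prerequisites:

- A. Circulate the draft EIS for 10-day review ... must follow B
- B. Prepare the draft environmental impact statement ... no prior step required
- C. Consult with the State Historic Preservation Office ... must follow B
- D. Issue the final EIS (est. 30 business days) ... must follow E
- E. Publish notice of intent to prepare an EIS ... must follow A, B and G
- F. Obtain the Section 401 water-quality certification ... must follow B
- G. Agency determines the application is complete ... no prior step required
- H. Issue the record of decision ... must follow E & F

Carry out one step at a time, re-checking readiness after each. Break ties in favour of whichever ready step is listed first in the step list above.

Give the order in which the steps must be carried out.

Nothing is required for B and G. B is listed earlier → B first.
A, C and F now also ready, so the ready set is {A, C, F, G}; A is listed earlier → A.
Now C, F and G have their prerequisites met. C is listed earlier, so C next.
Now F and G have their prerequisites met. F is listed earlier, so F next.
G is the only step now ready → G.
Next only E has its prerequisites met → E.
Now D and H have their prerequisites met. D is listed earlier, so D next.
That leaves H as the only ready step → H.

B → A → C → F → G → E → D → H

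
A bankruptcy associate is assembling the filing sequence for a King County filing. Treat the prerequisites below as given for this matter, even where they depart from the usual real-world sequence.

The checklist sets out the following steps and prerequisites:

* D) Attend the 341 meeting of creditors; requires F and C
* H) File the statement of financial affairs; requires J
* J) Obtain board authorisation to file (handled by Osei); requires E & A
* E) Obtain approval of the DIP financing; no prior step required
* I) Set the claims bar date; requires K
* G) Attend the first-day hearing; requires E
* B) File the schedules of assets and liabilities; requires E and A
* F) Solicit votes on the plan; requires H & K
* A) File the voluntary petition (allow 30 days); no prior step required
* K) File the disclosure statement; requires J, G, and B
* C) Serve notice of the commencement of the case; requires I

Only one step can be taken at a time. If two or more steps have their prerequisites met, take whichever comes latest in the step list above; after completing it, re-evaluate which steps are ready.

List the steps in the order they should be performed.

Nothing is required for A and E. A is listed later → A first.
Next only E has its prerequisites met → E.
B, G and J are all available; B is listed later → B.
Ready: G and J. G is listed later → G.
J needed A and E, now all done → J.
Ready: K and H. K is listed later → K.
Now I and H have their prerequisites met. I is listed later, so I next.
Ready: C and H. C is listed later → C.
H needed J, now all done → H.
F needed K and H, now all done → F.
D needed C and F, now all done → D.

A E B G J K I C H F D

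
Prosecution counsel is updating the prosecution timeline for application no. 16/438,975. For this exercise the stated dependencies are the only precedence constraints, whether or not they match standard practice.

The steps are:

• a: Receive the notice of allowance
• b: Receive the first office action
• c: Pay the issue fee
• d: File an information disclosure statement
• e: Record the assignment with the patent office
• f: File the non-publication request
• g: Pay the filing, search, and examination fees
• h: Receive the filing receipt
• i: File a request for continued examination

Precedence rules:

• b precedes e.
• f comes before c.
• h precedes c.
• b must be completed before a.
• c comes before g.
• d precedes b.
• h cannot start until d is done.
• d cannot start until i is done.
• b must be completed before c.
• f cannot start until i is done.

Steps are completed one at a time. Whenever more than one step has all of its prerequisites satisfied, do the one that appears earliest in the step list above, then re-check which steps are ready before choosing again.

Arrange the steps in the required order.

i d b a e f h c g

Only i has no prerequisites, so it is first.
d and f are both available; d is listed earlier → d.
b and h now also ready, so the ready set is {b, f, h}; b is listed earlier → b.
a and e now also ready, so the ready set is {a, e, f, h}; a is listed earlier → a.
Ready: e, f and h. e is listed earlier → e.
Now f and h have their prerequisites met. f is listed earlier, so f next.
h needed d, now all done → h.
c is the only step now ready → c.
g is the only step now ready → g.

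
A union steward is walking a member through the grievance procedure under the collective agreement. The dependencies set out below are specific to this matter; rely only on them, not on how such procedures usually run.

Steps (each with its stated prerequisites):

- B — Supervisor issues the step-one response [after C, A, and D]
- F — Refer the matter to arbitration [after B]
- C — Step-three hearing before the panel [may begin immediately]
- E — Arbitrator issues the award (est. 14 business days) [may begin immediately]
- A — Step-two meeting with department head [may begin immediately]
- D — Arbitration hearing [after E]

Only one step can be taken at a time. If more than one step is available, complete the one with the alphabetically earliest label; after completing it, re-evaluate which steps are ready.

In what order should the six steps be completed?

A → C → E → D → B → F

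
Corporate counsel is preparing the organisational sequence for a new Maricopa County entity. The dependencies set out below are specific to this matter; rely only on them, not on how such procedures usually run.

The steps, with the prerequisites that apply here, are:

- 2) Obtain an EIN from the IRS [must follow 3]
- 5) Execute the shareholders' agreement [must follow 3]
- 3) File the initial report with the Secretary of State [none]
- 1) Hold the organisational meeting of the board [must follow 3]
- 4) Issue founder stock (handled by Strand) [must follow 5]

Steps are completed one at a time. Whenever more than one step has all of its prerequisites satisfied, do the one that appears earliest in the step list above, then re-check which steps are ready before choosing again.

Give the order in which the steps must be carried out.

3, 2, 5, 1, 4

Only 3 has no prerequisites, so it is first.
Now 2, 5 and 1 have their prerequisites met. 2 is listed earlier, so 2 next.
Ready: 5 and 1. 5 is listed earlier → 5.
Ready: 1 and 4. 1 is listed earlier → 1.
4 needed 5, now all done → 4.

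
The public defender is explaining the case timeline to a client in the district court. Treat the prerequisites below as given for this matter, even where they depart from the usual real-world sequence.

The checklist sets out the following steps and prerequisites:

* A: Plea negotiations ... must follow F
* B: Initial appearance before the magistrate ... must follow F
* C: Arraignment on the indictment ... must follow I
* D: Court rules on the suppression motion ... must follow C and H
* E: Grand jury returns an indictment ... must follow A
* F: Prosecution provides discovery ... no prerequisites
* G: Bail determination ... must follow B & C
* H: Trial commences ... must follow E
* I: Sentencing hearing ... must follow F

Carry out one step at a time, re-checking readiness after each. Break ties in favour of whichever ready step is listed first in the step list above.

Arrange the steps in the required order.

F is the only step with nothing outstanding, so it goes first.
Ready: A, B and I. A is listed earlier → A.
B, E and I are all available; B is listed earlier → B.
E and I are both available; E is listed earlier → E.
H now also ready, so the ready set is {H, I}; H is listed earlier → H.
Next only I has its prerequisites met → I.
C is the only step now ready → C.
Now D and G have their prerequisites met. D is listed earlier, so D next.
G needed B and C, now all done → G.

F, A, B, E, H, I, C, D, G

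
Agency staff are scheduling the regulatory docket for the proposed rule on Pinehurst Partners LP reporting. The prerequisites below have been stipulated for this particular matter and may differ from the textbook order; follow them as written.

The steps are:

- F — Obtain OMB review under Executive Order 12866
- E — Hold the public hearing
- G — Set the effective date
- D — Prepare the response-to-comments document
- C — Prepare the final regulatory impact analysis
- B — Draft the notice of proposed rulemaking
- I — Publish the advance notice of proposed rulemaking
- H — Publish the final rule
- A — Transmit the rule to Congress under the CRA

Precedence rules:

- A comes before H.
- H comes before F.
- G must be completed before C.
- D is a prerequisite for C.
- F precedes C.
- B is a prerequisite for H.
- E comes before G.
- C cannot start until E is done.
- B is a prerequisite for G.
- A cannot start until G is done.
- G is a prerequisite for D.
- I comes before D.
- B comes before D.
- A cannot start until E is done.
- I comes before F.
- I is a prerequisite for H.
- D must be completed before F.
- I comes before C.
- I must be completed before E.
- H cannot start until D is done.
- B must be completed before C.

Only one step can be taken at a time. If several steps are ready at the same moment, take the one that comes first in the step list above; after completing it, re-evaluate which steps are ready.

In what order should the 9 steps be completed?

B, I, E, G, D, A, H, F, C

Nothing is required for B and I. B is listed earlier → B first.
I is the only step now ready → I.
That leaves E as the only ready step → E.
G needed E and B, now all done → G.
Ready: D and A. D is listed earlier → D.
A is the only step now ready → A.
Next only H has its prerequisites met → H.
F is the only step now ready → F.
Next only C has its prerequisites met → C.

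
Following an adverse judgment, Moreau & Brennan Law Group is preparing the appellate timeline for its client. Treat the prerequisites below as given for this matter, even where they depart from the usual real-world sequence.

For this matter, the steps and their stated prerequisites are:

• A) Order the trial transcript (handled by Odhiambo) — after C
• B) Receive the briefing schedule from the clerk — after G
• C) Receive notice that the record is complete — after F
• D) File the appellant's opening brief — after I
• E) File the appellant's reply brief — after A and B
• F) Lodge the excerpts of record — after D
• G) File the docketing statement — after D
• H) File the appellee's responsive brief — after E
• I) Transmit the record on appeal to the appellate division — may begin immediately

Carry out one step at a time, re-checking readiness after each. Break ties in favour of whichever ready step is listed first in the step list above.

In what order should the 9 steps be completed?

I D F C A G B E H

Only I has no prerequisites, so it is first.
Next only D has its prerequisites met → D.
Ready: F and G. F is listed earlier → F.
C now also ready, so the ready set is {C, G}; C is listed earlier → C.
Now A and G have their prerequisites met. A is listed earlier, so A next.
G needed D, now all done → G.
Next only B has its prerequisites met → B.
E is the only step now ready → E.
That leaves H as the only ready step → H.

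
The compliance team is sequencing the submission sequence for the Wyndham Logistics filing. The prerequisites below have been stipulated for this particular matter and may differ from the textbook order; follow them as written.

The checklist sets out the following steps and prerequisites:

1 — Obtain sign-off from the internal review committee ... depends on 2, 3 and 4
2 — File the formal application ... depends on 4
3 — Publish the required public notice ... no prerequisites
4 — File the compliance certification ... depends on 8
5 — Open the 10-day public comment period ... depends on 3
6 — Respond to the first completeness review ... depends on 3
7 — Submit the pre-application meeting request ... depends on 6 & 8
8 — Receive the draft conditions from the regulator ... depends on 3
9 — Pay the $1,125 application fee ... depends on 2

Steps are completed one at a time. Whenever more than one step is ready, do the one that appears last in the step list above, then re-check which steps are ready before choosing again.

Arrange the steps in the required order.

3 has no prerequisites → 3 first.
Ready: 8, 6 and 5. 8 is listed later → 8.
6, 5 and 4 are all available; 6 is listed later → 6.
7, 5 and 4 are all available; 7 is listed later → 7.
5 and 4 are both available; 5 is listed later → 5.
4 needed 8, now all done → 4.
Next only 2 has its prerequisites met → 2.
Ready: 9 and 1. 9 is listed later → 9.
1 needed 4, 3 and 2, now all done → 1.

3 8 6 7 5 4 2 9 1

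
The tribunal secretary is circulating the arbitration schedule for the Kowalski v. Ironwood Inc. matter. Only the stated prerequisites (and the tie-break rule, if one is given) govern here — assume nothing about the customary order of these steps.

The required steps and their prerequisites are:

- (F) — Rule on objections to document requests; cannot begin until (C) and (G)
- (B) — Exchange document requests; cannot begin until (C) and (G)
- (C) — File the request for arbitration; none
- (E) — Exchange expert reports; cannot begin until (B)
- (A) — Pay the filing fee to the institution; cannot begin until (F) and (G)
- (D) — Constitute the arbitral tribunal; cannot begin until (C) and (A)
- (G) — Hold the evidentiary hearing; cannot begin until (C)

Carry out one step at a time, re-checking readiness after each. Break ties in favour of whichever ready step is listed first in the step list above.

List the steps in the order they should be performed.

(C) (G) (F) (B) (E) (A) (D)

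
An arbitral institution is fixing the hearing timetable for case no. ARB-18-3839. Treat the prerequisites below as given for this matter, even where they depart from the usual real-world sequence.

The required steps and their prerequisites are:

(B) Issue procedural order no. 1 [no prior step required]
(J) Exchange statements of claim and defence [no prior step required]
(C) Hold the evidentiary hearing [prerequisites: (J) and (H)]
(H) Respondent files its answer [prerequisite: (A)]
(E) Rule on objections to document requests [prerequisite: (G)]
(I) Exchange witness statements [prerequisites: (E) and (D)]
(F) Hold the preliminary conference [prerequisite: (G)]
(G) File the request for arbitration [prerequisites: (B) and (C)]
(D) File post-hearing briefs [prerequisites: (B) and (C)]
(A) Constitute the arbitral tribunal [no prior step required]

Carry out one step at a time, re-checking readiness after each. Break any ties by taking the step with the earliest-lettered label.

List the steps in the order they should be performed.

Nothing is required for (A), (B) and (J). (A) has the earlier label → (A) first.
(B), (H) and (J) are all available; (B) has the earlier label → (B).
(H) and (J) are both available; (H) has the earlier label → (H).
Next only (J) has its prerequisites met → (J).
(C) is the only step now ready → (C).
Now (D) and (G) have their prerequisites met. (D) has the earlier label, so (D) next.
(G) needed (B) and (C), now all done → (G).
Ready: (E) and (F). (E) has the earlier label → (E).
Ready: (F) and (I). (F) has the earlier label → (F).
(I) is the only step now ready → (I).

(A), (B), (H), (J), (C), (D), (G), (E), (F), (I)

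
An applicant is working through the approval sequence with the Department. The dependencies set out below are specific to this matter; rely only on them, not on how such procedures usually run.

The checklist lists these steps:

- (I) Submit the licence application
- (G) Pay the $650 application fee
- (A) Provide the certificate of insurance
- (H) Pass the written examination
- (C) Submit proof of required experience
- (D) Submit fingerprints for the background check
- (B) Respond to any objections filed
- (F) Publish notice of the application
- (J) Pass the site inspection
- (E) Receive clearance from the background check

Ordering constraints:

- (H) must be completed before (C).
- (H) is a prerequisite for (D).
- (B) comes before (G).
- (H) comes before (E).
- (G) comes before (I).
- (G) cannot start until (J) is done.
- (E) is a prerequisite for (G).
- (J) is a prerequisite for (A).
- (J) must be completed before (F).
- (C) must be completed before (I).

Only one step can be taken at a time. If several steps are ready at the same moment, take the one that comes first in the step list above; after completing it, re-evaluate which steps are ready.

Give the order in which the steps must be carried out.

(H), (B) and (J) have no prerequisites; (H) is listed earlier, so (H) is first.
Ready: (C), (D), (B), (J) and (E). (C) is listed earlier → (C).
Now (D), (B), (J) and (E) have their prerequisites met. (D) is listed earlier, so (D) next.
(B), (J) and (E) are all available; (B) is listed earlier → (B).
Ready: (J) and (E). (J) is listed earlier → (J).
Ready: (A), (F) and (E). (A) is listed earlier → (A).
Ready: (F) and (E). (F) is listed earlier → (F).
(E) needed (H), now all done → (E).
(G) needed (B), (J) and (E), now all done → (G).
(I) is the only step now ready → (I).

(H), (C), (D), (B), (J), (A), (F), (E), (G), (I)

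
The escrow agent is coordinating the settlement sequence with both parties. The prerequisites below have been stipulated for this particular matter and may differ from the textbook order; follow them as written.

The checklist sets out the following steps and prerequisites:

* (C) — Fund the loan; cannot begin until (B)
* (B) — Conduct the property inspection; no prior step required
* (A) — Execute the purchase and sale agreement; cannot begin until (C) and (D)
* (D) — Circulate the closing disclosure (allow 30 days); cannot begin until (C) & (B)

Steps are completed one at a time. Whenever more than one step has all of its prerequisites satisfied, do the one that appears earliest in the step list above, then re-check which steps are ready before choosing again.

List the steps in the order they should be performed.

Only (B) has no prerequisites, so it is first.
(C) needed (B), now all done → (C).
Next only (D) has its prerequisites met → (D).
Next only (A) has its prerequisites met → (A).

(B), (C), (D), (A)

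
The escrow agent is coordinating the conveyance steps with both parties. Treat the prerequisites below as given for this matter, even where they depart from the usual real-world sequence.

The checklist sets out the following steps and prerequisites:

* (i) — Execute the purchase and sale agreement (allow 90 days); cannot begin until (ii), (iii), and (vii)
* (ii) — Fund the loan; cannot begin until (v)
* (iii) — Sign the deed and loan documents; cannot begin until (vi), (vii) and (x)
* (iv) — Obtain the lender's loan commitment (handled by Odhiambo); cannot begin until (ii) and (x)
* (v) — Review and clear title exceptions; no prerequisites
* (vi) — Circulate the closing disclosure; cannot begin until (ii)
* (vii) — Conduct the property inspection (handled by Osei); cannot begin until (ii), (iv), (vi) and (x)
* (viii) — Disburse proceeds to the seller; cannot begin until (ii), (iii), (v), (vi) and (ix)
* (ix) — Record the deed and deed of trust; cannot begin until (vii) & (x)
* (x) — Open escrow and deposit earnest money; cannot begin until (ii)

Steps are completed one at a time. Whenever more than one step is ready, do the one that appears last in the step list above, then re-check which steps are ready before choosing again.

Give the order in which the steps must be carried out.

(v), (ii), (x), (vi), (iv), (vii), (ix), (iii), (viii), (i)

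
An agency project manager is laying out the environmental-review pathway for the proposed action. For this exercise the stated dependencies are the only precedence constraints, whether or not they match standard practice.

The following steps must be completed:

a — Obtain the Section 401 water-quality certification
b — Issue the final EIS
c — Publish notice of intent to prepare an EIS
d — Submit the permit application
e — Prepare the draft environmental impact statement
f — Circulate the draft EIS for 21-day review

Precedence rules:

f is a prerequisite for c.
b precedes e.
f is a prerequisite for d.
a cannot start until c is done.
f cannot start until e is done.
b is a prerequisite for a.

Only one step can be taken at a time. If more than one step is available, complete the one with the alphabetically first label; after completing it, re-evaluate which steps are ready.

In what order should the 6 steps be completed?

b, e, f, c, a, d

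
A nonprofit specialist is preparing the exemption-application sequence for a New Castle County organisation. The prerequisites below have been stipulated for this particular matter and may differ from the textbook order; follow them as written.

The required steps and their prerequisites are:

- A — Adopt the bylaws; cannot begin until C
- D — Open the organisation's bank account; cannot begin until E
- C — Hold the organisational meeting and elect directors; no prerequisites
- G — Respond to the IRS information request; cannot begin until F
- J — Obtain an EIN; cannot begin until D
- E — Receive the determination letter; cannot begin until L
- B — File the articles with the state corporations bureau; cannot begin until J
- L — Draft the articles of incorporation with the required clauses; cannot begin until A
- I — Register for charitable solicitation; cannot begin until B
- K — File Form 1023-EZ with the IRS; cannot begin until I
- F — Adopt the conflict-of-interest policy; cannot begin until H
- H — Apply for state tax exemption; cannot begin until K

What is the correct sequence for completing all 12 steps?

C is the only step with nothing outstanding, so it goes first.
Next only A has its prerequisites met → A.
That leaves L as the only ready step → L.
Next only E has its prerequisites met → E.
D needed E, now all done → D.
Next only J has its prerequisites met → J.
B is the only step now ready → B.
I needed B, now all done → I.
K needed I, now all done → K.
H needed K, now all done → H.
F needed H, now all done → F.
G needed F, now all done → G.

C A L E D J B I K H F G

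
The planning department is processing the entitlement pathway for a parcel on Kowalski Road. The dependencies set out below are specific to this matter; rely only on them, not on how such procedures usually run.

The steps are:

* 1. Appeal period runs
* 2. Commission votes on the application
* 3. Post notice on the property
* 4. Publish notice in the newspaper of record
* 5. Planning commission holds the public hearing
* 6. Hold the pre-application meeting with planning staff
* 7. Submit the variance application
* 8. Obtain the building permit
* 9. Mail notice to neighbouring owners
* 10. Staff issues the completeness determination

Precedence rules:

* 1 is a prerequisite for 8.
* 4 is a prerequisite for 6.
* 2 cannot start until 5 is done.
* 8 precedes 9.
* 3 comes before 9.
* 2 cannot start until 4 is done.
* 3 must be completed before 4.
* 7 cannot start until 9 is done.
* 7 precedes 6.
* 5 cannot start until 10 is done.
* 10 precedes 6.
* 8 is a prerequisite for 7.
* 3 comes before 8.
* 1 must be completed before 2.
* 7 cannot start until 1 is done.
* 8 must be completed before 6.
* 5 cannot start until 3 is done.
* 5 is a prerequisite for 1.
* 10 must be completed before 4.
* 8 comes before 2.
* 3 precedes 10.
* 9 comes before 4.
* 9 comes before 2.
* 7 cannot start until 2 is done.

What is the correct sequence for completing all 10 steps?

3 → 10 → 5 → 1 → 8 → 9 → 4 → 2 → 7 → 6

3 has no prerequisites → 3 first.
10 needed 3, now all done → 10.
That leaves 5 as the only ready step → 5.
That leaves 1 as the only ready step → 1.
Next only 8 has its prerequisites met → 8.
9 needed 3 and 8, now all done → 9.
4 is the only step now ready → 4.
2 needed 1, 4, 5, 8 and 9, now all done → 2.
7 needed 1, 2, 8 and 9, now all done → 7.
Next only 6 has its prerequisites met → 6.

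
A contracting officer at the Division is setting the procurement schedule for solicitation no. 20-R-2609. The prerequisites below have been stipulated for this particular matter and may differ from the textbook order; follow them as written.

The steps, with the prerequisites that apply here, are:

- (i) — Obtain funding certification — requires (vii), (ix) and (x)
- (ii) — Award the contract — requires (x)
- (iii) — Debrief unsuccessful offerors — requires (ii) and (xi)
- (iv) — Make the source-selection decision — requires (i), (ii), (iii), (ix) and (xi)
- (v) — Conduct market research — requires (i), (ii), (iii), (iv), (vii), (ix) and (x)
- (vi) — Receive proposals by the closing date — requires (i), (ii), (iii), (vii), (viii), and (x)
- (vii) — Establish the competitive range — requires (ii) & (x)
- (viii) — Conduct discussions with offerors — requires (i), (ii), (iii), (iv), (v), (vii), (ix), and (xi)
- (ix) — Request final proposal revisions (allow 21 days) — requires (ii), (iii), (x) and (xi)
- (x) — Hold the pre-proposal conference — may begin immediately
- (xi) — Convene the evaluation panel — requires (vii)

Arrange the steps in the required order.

(x), (ii), (vii), (xi), (iii), (ix), (i), (iv), (v), (viii), (vi)

(x) has no prerequisites → (x) first.
(ii) needed (x), now all done → (ii).
(vii) needed (ii) and (x), now all done → (vii).
(xi) needed (vii), now all done → (xi).
Next only (iii) has its prerequisites met → (iii).
That leaves (ix) as the only ready step → (ix).
Next only (i) has its prerequisites met → (i).
(iv) needed (i), (ii), (iii), (ix) and (xi), now all done → (iv).
(v) needed (i), (ii), (iii), (iv), (vii), (ix) and (x), now all done → (v).
That leaves (viii) as the only ready step → (viii).
(vi) needed (i), (ii), (iii), (vii), (viii) and (x), now all done → (vi).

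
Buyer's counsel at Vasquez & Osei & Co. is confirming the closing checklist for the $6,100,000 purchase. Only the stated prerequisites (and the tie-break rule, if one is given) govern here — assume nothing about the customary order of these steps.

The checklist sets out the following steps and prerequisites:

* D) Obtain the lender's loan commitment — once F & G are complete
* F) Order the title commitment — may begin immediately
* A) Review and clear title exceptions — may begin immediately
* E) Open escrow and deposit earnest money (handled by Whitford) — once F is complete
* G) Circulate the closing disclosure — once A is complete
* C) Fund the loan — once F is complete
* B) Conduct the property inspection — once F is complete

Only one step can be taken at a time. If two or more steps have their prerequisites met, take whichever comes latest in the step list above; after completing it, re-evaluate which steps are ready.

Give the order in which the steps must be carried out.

A and F have no prerequisites; A is listed later, so A is first.
Now G and F have their prerequisites met. G is listed later, so G next.
That leaves F as the only ready step → F.
B, C, E and D are all available; B is listed later → B.
C, E and D are all available; C is listed later → C.
Now E and D have their prerequisites met. E is listed later, so E next.
That leaves D as the only ready step → D.

A G F B C E D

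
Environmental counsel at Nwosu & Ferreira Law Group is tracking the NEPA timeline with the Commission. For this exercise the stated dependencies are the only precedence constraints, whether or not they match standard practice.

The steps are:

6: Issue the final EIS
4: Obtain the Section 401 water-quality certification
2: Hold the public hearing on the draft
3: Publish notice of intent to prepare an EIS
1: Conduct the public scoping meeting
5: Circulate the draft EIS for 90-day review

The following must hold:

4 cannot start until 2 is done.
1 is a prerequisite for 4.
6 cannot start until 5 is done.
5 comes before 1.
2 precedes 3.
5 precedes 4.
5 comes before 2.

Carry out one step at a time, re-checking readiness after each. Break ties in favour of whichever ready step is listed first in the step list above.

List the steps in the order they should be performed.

5 → 6 → 2 → 3 → 1 → 4

5 is the only step with nothing outstanding, so it goes first.
Ready: 6, 2 and 1. 6 is listed earlier → 6.
Now 2 and 1 have their prerequisites met. 2 is listed earlier, so 2 next.
Ready: 3 and 1. 3 is listed earlier → 3.
That leaves 1 as the only ready step → 1.
4 is the only step now ready → 4.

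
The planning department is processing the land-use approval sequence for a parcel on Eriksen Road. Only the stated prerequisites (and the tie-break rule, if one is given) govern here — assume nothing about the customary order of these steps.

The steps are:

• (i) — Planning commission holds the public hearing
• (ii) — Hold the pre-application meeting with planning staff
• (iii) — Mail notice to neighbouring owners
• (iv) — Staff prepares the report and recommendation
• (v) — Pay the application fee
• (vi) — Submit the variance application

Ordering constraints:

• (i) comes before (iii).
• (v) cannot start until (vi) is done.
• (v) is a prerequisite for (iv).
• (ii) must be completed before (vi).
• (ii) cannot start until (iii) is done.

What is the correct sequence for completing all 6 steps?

(i), (iii), (ii), (vi), (v), (iv)

(i) has no prerequisites → (i) first.
(iii) is the only step now ready → (iii).
(ii) is the only step now ready → (ii).
(vi) needed (ii), now all done → (vi).
(v) needed (vi), now all done → (v).
(iv) needed (v), now all done → (iv).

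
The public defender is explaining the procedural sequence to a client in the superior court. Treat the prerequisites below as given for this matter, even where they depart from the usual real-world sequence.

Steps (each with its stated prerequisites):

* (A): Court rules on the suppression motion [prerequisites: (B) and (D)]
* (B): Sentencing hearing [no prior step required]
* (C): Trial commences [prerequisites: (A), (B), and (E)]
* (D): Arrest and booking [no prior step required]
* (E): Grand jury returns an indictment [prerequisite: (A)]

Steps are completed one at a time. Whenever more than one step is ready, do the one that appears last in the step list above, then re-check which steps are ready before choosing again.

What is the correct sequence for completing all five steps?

Nothing is required for (D) and (B). (D) is listed later → (D) first.
(B) is the only step now ready → (B).
(A) needed (D) and (B), now all done → (A).
Next only (E) has its prerequisites met → (E).
(C) needed (E), (B) and (A), now all done → (C).

(D), (B), (A), (E), (C)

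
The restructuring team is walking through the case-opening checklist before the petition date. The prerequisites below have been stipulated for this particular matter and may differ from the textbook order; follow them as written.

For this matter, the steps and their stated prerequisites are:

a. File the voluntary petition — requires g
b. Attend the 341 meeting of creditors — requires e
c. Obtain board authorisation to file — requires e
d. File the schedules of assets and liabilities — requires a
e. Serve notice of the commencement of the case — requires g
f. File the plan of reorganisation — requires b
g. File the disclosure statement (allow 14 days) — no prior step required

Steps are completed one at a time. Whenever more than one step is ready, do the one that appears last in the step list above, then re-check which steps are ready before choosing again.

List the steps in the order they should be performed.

g e c b f a d

g is the only step with nothing outstanding, so it goes first.
e and a are both available; e is listed later → e.
c, b and a are all available; c is listed later → c.
b and a are both available; b is listed later → b.
f now also ready, so the ready set is {f, a}; f is listed later → f.
Next only a has its prerequisites met → a.
Next only d has its prerequisites met → d.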